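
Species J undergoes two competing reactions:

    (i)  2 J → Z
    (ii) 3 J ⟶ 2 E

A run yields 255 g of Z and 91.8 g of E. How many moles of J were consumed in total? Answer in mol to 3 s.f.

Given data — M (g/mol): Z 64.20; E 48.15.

n(Z) = 255 / 64.20 = 3.972 mol
n(E) = 91.8 / 48.15 = 1.907 mol
n(J) via (i) = (2/1)×3.972 = 7.944 mol
n(J) via (ii) = (3/2)×1.907 = 2.861 mol
total n(J) = 7.944 + 2.861 = 10.81 mol

10.8 mol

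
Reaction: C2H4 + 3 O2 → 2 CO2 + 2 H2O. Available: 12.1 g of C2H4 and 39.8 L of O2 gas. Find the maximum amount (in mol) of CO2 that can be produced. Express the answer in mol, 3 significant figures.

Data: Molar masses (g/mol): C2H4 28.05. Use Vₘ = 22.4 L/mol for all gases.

0.863 mol

n(C2H4) = 12.10 / 28.05 = 0.4314 mol
n(O2) = 39.80 / 22.4 = 1.777 mol
n/ν for C2H4 = 0.4314/1 = 0.4314
n/ν for O2 = 1.777/3 = 0.5923
Smallest n/ν is C2H4 → limiting reagent.
n(CO2) = (2/1) × 0.4314 = 0.8628 mol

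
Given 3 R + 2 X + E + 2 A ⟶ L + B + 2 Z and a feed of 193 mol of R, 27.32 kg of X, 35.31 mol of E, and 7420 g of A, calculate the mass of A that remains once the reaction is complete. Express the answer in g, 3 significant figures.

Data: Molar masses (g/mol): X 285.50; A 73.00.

n(R) = 193.0 mol
n(X) = 27.32×1000 / 285.50 = 95.69 mol
n(E) = 35.31 mol
n(A) = 7420 / 73.00 = 101.6 mol
n/ν for R = 193.0/3 = 64.33
n/ν for X = 95.69/2 = 47.85
n/ν for E = 35.31/1 = 35.31
n/ν for A = 101.6/2 = 50.80
Smallest n/ν is E → limiting reagent.
A consumed = (2/1) × 35.31 = 70.62 mol
A remaining = 101.6 − 70.62 = 30.98 mol
mass = 30.98 × 73.00 = 2262 g

2260 g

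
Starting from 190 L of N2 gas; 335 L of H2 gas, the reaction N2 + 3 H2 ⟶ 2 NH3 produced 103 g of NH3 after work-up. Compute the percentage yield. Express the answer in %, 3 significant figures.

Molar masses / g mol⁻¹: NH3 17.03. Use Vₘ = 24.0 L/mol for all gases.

n(N2) = 190.0 / 24.0 = 7.917 mol
n(H2) = 335.0 / 24.0 = 13.96 mol
n/ν → N2: 7.917, H2: 4.653; H2 is limiting.
theoretical n(NH3) = (2/3) × 13.96 = 9.307 mol → 158.5 g
% yield = 103 / 158.5 × 100 = 64.98 %

65.0 %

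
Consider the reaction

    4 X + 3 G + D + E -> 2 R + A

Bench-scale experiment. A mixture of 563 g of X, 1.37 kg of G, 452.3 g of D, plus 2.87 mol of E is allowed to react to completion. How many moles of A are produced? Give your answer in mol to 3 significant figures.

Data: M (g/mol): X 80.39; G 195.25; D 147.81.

1.75 mol

n(X) = 563.0 / 80.39 = 7.003 mol
n(G) = 1.370×1000 / 195.25 = 7.017 mol
n(D) = 452.3 / 147.81 = 3.060 mol
n(E) = 2.870 mol
n/ν for X = 7.003/4 = 1.751
n/ν for G = 7.017/3 = 2.339
n/ν for D = 3.060/1 = 3.060
n/ν for E = 2.870/1 = 2.870
Smallest n/ν is X → limiting reagent.
n(A) = (1/4) × 7.003 = 1.751 mol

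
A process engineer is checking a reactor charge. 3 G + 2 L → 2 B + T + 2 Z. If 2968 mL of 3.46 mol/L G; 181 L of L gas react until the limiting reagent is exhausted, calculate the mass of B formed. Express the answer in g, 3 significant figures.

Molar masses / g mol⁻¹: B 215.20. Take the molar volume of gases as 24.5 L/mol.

1470 g

n(G) = 3.46 × 2968/1000 = 10.27 mol
n(L) = 181.0 / 24.5 = 7.388 mol
n/ν for G = 10.27/3 = 3.423
n/ν for L = 7.388/2 = 3.694
Smallest n/ν is G → limiting reagent.
n(B) = (2/3) × 10.27 = 6.847 mol
mass = 6.847 × 215.20 = 1473 g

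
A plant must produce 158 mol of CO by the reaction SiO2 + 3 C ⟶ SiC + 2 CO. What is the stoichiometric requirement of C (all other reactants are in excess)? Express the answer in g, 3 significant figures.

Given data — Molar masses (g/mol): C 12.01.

2850 g

n(CO) = 158.0 mol
n(C) = (3/2) × 158.0 = 237.0 mol
mass = 237.0 × 12.01 = 2846 g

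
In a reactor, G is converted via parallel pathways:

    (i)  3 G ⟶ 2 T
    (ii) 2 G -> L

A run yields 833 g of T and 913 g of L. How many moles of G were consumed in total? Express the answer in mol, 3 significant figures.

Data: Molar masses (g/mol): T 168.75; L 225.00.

n(T) = 833 / 168.75 = 4.936 mol
n(L) = 913 / 225.00 = 4.058 mol
n(G) via (i) = (3/2)×4.936 = 7.404 mol
n(G) via (ii) = (2/1)×4.058 = 8.116 mol
total n(G) = 7.404 + 8.116 = 15.52 mol

15.5 mol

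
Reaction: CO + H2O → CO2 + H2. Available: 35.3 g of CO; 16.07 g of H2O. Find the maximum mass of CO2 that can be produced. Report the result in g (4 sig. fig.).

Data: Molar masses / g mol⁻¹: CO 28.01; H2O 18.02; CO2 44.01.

39.25 g

n(CO) = 35.30 / 28.01 = 1.260 mol
n(H2O) = 16.07 / 18.02 = 0.8918 mol
n/ν for CO = 1.260/1 = 1.260
n/ν for H2O = 0.8918/1 = 0.8918
Smallest n/ν is H2O → limiting reagent.
n(CO2) = (1/1) × 0.8918 = 0.8918 mol
mass = 0.8918 × 44.01 = 39.25 g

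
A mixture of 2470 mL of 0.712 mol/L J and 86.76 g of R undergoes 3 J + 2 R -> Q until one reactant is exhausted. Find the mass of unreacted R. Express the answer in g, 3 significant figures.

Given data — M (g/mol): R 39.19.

40.8 g

n(J) = 0.712 × 2470/1000 = 1.759 mol
n(R) = 86.76 / 39.19 = 2.214 mol
n/ν for J = 1.759/3 = 0.5863
n/ν for R = 2.214/2 = 1.107
Smallest n/ν is J → limiting reagent.
R consumed = (2/3) × 1.759 = 1.173 mol
R remaining = 2.214 − 1.173 = 1.041 mol
mass = 1.041 × 39.19 = 40.80 g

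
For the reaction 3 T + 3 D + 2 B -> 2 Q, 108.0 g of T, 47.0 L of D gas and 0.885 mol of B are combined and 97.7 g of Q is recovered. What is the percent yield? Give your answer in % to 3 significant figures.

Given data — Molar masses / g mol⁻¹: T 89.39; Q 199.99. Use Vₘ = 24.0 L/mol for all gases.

60.7 %

n(T) = 108.0 / 89.39 = 1.208 mol
n(D) = 47.00 / 24.0 = 1.958 mol
n(B) = 0.8850 mol
n/ν for T = 1.208/3 = 0.4027
n/ν for D = 1.958/3 = 0.6527
n/ν for B = 0.8850/2 = 0.4425
Smallest n/ν is T → limiting reagent.
theoretical n(Q) = (2/3) × 1.208 = 0.8053 mol → 161.1 g
% yield = 97.7 / 161.1 × 100 = 60.65 %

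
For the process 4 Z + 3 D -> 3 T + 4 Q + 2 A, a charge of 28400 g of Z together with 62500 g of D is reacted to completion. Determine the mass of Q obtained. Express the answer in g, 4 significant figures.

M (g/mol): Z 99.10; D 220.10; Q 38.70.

n(Z) = 28400 / 99.10 = 286.6 mol
n(D) = 62500 / 220.10 = 284.0 mol
n/ν for Z = 286.6/4 = 71.65
n/ν for D = 284.0/3 = 94.67
Smallest n/ν is Z → limiting reagent.
n(Q) = (4/4) × 286.6 = 286.6 mol
mass = 286.6 × 38.70 = 11090 g

11090 g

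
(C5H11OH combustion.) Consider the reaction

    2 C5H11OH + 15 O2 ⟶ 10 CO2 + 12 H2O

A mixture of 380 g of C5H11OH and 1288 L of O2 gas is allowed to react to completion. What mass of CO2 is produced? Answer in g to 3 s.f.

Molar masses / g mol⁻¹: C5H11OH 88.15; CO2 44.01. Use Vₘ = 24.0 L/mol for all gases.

949 g

n(C5H11OH) = 380.0 / 88.15 = 4.311 mol
n(O2) = 1288 / 24.0 = 53.67 mol
n/ν for C5H11OH = 4.311/2 = 2.156
n/ν for O2 = 53.67/15 = 3.578
Smallest n/ν is C5H11OH → limiting reagent.
n(CO2) = (10/2) × 4.311 = 21.56 mol
mass = 21.56 × 44.01 = 948.9 g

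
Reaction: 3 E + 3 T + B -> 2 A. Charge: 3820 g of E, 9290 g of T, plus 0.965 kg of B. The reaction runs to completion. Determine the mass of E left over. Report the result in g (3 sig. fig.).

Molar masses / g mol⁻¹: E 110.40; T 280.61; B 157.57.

n(E) = 3820 / 110.40 = 34.60 mol
n(T) = 9290 / 280.61 = 33.11 mol
n(B) = 0.9650×1000 / 157.57 = 6.124 mol
n/ν for E = 34.60/3 = 11.53
n/ν for T = 33.11/3 = 11.04
n/ν for B = 6.124/1 = 6.124
Smallest n/ν is B → limiting reagent.
E consumed = (3/1) × 6.124 = 18.37 mol
E remaining = 34.60 − 18.37 = 16.23 mol
mass = 16.23 × 110.40 = 1792 g

1790 g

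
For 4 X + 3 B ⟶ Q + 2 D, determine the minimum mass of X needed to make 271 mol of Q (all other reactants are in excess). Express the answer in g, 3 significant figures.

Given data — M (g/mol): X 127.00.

n(Q) = 271.0 mol
n(X) = (4/1) × 271.0 = 1084 mol
mass = 1084 × 127.00 = 137700 g

138000 g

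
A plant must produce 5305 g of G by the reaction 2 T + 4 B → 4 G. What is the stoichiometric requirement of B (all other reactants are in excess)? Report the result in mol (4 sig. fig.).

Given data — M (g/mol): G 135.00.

n(G) = 5305 / 135.00 = 39.30 mol
n(B) = (4/4) × 39.30 = 39.30 mol

39.30 mol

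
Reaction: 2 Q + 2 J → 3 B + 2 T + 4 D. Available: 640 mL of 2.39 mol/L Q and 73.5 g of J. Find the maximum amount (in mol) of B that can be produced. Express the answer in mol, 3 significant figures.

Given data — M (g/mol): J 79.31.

1.39 mol

n(Q) = 2.39 × 640.0/1000 = 1.530 mol
n(J) = 73.50 / 79.31 = 0.9267 mol
n/ν for Q = 1.530/2 = 0.7650
n/ν for J = 0.9267/2 = 0.4634
Smallest n/ν is J → limiting reagent.
n(B) = (3/2) × 0.9267 = 1.390 mol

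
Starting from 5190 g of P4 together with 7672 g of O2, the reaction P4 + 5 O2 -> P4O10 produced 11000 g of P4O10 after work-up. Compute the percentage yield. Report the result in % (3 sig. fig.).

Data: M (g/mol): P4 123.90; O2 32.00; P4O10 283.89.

n(P4) = 5190 / 123.90 = 41.89 mol
n(O2) = 7672 / 32.00 = 239.8 mol
n/ν for P4 = 41.89/1 = 41.89
n/ν for O2 = 239.8/5 = 47.96
Smallest n/ν is P4 → limiting reagent.
theoretical n(P4O10) = (1/1) × 41.89 = 41.89 mol → 11890 g
% yield = 11000 / 11890 × 100 = 92.51 %

92.5 %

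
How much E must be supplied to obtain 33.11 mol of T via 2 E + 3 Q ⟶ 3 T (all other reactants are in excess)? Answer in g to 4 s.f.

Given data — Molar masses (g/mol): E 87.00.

1920 g

n(T) = 33.11 mol
n(E) = (2/3) × 33.11 = 22.07 mol
mass = 22.07 × 87.00 = 1920 g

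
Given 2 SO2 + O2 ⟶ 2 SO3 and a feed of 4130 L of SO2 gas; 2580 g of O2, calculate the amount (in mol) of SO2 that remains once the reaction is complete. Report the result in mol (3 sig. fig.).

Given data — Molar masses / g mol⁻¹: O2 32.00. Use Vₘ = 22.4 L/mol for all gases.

23.1 mol

n(SO2) = 4130 / 22.4 = 184.4 mol
n(O2) = 2580 / 32.00 = 80.63 mol
n/ν for SO2 = 184.4/2 = 92.20
n/ν for O2 = 80.63/1 = 80.63
Smallest n/ν is O2 → limiting reagent.
SO2 consumed = (2/1) × 80.63 = 161.3 mol
SO2 remaining = 184.4 − 161.3 = 23.10 mol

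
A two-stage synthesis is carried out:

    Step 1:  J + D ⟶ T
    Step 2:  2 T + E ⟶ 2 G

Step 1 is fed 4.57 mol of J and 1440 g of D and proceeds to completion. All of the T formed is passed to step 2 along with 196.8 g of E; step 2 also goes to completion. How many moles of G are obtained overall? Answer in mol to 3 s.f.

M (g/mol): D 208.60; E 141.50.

2.78 mol

Step 1:
n(J) = 4.570 mol
n(D) = 1440 / 208.60 = 6.903 mol
n/ν → J: 4.570, D: 6.903; J is limiting.
n(T) produced = (1/1) × 4.570 = 4.570 mol
Step 2:
n(T) available = 4.570 mol
n(E) = 196.8 / 141.50 = 1.391 mol
n/ν → T: 2.285, E: 1.391; E is limiting.
n(G) = (2/1) × 1.391 = 2.782 mol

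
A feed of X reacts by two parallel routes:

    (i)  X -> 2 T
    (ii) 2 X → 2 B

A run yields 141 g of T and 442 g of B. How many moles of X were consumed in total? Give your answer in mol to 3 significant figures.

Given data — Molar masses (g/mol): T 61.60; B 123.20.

4.73 mol

n(T) = 141 / 61.60 = 2.289 mol
n(B) = 442 / 123.20 = 3.588 mol
n(X) via (i) = (1/2)×2.289 = 1.145 mol
n(X) via (ii) = (2/2)×3.588 = 3.588 mol
total n(X) = 1.145 + 3.588 = 4.733 mol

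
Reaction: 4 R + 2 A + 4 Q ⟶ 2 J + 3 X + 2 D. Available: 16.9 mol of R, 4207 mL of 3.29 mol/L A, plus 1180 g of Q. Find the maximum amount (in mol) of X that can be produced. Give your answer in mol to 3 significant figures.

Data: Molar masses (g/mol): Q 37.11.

12.7 mol

n(R) = 16.90 mol
n(A) = 3.29 × 4207/1000 = 13.84 mol
n(Q) = 1180 / 37.11 = 31.80 mol
n/ν for R = 16.90/4 = 4.225
n/ν for A = 13.84/2 = 6.920
n/ν for Q = 31.80/4 = 7.950
Smallest n/ν is R → limiting reagent.
n(X) = (3/4) × 16.90 = 12.68 mol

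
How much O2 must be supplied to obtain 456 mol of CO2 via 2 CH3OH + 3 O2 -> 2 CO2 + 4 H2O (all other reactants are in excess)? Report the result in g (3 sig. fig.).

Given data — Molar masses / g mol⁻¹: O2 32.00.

21900 g

n(CO2) = 456.0 mol
n(O2) = (3/2) × 456.0 = 684.0 mol
mass = 684.0 × 32.00 = 21890 g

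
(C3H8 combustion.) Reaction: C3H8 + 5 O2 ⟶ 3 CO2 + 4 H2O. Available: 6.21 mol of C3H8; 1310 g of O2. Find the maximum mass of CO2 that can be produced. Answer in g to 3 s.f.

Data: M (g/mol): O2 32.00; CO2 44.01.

n(C3H8) = 6.210 mol
n(O2) = 1310 / 32.00 = 40.94 mol
n/ν → C3H8: 6.210, O2: 8.188; C3H8 is limiting.
n(CO2) = (3/1) × 6.210 = 18.63 mol
mass = 18.63 × 44.01 = 819.9 g

820 g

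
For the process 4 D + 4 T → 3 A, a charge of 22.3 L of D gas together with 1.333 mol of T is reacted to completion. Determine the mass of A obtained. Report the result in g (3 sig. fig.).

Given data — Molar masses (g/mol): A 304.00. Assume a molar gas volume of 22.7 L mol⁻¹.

n(D) = 22.30 / 22.7 = 0.9824 mol
n(T) = 1.333 mol
n/ν for D = 0.9824/4 = 0.2456
n/ν for T = 1.333/4 = 0.3333
Smallest n/ν is D → limiting reagent.
n(A) = (3/4) × 0.9824 = 0.7368 mol
mass = 0.7368 × 304.00 = 224.0 g

224 g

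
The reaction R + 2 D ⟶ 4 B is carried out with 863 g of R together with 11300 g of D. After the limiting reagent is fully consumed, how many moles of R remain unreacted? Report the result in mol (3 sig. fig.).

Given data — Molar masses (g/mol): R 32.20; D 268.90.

5.79 mol

n(R) = 863.0 / 32.20 = 26.80 mol
n(D) = 11300 / 268.90 = 42.02 mol
n/ν for R = 26.80/1 = 26.80
n/ν for D = 42.02/2 = 21.01
Smallest n/ν is D → limiting reagent.
R consumed = (1/2) × 42.02 = 21.01 mol
R remaining = 26.80 − 21.01 = 5.790 mol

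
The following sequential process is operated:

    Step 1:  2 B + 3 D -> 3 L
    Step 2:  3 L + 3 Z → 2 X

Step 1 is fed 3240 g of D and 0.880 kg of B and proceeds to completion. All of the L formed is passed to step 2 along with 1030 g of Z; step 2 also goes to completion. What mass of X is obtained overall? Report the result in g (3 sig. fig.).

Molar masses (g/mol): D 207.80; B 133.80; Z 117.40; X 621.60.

3640 g

Step 1:
n(D) = 3240 / 207.80 = 15.59 mol
n(B) = 0.8800×1000 / 133.80 = 6.577 mol
n/ν for D = 15.59/3 = 5.197
n/ν for B = 6.577/2 = 3.289
Smallest n/ν is B → limiting reagent.
n(L) produced = (3/2) × 6.577 = 9.866 mol
Step 2:
n(L) available = 9.866 mol
n(Z) = 1030 / 117.40 = 8.773 mol
n/ν for L = 9.866/3 = 3.289
n/ν for Z = 8.773/3 = 2.924
Smallest n/ν is Z → limiting reagent.
n(X) = (2/3) × 8.773 = 5.849 mol
mass = 5.849 × 621.60 = 3636 g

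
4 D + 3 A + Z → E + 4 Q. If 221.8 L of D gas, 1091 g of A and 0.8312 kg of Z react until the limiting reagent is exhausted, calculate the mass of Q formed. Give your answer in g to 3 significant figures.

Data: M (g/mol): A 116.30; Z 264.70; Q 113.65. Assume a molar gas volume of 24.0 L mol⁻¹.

n(D) = 221.8 / 24.0 = 9.242 mol
n(A) = 1091 / 116.30 = 9.381 mol
n(Z) = 0.8312×1000 / 264.70 = 3.140 mol
n/ν for D = 9.242/4 = 2.311
n/ν for A = 9.381/3 = 3.127
n/ν for Z = 3.140/1 = 3.140
Smallest n/ν is D → limiting reagent.
n(Q) = (4/4) × 9.242 = 9.242 mol
mass = 9.242 × 113.65 = 1050 g

1050 g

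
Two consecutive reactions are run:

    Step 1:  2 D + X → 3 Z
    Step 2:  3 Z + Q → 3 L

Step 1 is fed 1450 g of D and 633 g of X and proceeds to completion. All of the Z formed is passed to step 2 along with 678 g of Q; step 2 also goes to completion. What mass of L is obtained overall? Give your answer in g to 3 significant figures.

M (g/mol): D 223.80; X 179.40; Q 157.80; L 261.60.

2540 g

Step 1:
n(D) = 1450 / 223.80 = 6.479 mol
n(X) = 633.0 / 179.40 = 3.528 mol
n/ν for D = 6.479/2 = 3.240
n/ν for X = 3.528/1 = 3.528
Smallest n/ν is D → limiting reagent.
n(Z) produced = (3/2) × 6.479 = 9.719 mol
Step 2:
n(Z) available = 9.719 mol
n(Q) = 678.0 / 157.80 = 4.297 mol
n/ν for Z = 9.719/3 = 3.240
n/ν for Q = 4.297/1 = 4.297
Smallest n/ν is Z → limiting reagent.
n(L) = (3/3) × 9.719 = 9.719 mol
mass = 9.719 × 261.60 = 2542 g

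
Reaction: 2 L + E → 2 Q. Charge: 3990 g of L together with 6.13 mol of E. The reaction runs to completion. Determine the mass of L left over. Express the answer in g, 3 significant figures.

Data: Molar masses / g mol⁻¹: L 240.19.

n(L) = 3990 / 240.19 = 16.61 mol
n(E) = 6.130 mol
n/ν for L = 16.61/2 = 8.305
n/ν for E = 6.130/1 = 6.130
Smallest n/ν is E → limiting reagent.
L consumed = (2/1) × 6.130 = 12.26 mol
L remaining = 16.61 − 12.26 = 4.350 mol
mass = 4.350 × 240.19 = 1045 g

1050 g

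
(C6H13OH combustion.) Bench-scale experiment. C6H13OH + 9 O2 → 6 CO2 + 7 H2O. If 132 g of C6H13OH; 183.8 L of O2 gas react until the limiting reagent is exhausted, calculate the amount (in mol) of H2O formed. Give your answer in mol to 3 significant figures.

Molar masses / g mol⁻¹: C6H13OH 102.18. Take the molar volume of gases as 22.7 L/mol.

n(C6H13OH) = 132.0 / 102.18 = 1.292 mol
n(O2) = 183.8 / 22.7 = 8.097 mol
n/ν → C6H13OH: 1.292, O2: 0.8997; O2 is limiting.
n(H2O) = (7/9) × 8.097 = 6.298 mol

6.30 mol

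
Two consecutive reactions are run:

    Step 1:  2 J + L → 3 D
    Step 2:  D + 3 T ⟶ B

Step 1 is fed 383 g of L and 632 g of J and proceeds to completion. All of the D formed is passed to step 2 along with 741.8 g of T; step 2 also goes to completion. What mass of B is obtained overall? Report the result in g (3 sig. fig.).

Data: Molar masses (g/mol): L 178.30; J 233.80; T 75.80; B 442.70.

1440 g

Step 1:
n(L) = 383.0 / 178.30 = 2.148 mol
n(J) = 632.0 / 233.80 = 2.703 mol
n/ν → L: 2.148, J: 1.352; J is limiting.
n(D) produced = (3/2) × 2.703 = 4.055 mol
Step 2:
n(D) available = 4.055 mol
n(T) = 741.8 / 75.80 = 9.786 mol
n/ν → D: 4.055, T: 3.262; T is limiting.
n(B) = (1/3) × 9.786 = 3.262 mol
mass = 3.262 × 442.70 = 1444 g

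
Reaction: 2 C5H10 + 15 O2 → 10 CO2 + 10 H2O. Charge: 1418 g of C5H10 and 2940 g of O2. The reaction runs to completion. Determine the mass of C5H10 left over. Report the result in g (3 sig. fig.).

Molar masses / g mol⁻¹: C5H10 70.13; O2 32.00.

559 g

n(C5H10) = 1418 / 70.13 = 20.22 mol
n(O2) = 2940 / 32.00 = 91.88 mol
n/ν for C5H10 = 20.22/2 = 10.11
n/ν for O2 = 91.88/15 = 6.125
Smallest n/ν is O2 → limiting reagent.
C5H10 consumed = (2/15) × 91.88 = 12.25 mol
C5H10 remaining = 20.22 − 12.25 = 7.970 mol
mass = 7.970 × 70.13 = 558.9 g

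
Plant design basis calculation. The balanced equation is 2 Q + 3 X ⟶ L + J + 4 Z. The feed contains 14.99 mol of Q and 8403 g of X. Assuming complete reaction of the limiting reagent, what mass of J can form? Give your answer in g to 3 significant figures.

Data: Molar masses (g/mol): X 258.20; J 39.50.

296 g

n(Q) = 14.99 mol
n(X) = 8403 / 258.20 = 32.54 mol
n/ν for Q = 14.99/2 = 7.495
n/ν for X = 32.54/3 = 10.85
Smallest n/ν is Q → limiting reagent.
n(J) = (1/2) × 14.99 = 7.495 mol
mass = 7.495 × 39.50 = 296.1 g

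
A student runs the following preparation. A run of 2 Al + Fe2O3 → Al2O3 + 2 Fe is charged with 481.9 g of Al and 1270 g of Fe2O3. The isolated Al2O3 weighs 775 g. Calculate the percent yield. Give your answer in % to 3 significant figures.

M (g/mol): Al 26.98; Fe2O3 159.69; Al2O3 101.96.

95.6 %

n(Al) = 481.9 / 26.98 = 17.86 mol
n(Fe2O3) = 1270 / 159.69 = 7.953 mol
n/ν for Al = 17.86/2 = 8.930
n/ν for Fe2O3 = 7.953/1 = 7.953
Smallest n/ν is Fe2O3 → limiting reagent.
theoretical n(Al2O3) = (1/1) × 7.953 = 7.953 mol → 810.9 g
% yield = 775 / 810.9 × 100 = 95.57 %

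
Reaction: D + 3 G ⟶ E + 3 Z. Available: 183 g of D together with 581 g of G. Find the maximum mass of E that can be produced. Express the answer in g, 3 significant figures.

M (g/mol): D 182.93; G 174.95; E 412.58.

413 g

n(D) = 183.0 / 182.93 = 1.000 mol
n(G) = 581.0 / 174.95 = 3.321 mol
n/ν for D = 1.000/1 = 1.000
n/ν for G = 3.321/3 = 1.107
Smallest n/ν is D → limiting reagent.
n(E) = (1/1) × 1.000 = 1.000 mol
mass = 1.000 × 412.58 = 412.6 g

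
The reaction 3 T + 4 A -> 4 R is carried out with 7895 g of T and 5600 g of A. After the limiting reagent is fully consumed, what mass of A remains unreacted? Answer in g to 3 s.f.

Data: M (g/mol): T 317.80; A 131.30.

1250 g

n(T) = 7895 / 317.80 = 24.84 mol
n(A) = 5600 / 131.30 = 42.65 mol
n/ν for T = 24.84/3 = 8.280
n/ν for A = 42.65/4 = 10.66
Smallest n/ν is T → limiting reagent.
A consumed = (4/3) × 24.84 = 33.12 mol
A remaining = 42.65 − 33.12 = 9.530 mol
mass = 9.530 × 131.30 = 1251 g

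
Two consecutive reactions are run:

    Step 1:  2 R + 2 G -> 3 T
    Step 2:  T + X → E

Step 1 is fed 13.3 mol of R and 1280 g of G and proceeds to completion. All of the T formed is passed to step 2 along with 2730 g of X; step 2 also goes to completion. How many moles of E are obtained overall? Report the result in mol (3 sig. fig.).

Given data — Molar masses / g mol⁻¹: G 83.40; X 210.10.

Step 1:
n(R) = 13.30 mol
n(G) = 1280 / 83.40 = 15.35 mol
n/ν for R = 13.30/2 = 6.650
n/ν for G = 15.35/2 = 7.675
Smallest n/ν is R → limiting reagent.
n(T) produced = (3/2) × 13.30 = 19.95 mol
Step 2:
n(T) available = 19.95 mol
n(X) = 2730 / 210.10 = 12.99 mol
n/ν for T = 19.95/1 = 19.95
n/ν for X = 12.99/1 = 12.99
Smallest n/ν is X → limiting reagent.
n(E) = (1/1) × 12.99 = 12.99 mol

13.0 mol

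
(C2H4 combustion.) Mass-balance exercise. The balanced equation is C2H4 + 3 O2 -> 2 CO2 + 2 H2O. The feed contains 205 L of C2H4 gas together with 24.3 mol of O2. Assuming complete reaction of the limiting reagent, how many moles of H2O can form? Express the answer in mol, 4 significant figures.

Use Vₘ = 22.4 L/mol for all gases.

16.20 mol

n(C2H4) = 205.0 / 22.4 = 9.152 mol
n(O2) = 24.30 mol
n/ν → C2H4: 9.152, O2: 8.100; O2 is limiting.
n(H2O) = (2/3) × 24.30 = 16.20 mol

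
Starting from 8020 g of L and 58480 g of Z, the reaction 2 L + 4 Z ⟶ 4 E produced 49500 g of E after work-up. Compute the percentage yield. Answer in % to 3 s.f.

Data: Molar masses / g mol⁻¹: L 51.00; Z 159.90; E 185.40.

n(L) = 8020 / 51.00 = 157.3 mol
n(Z) = 58480 / 159.90 = 365.7 mol
n/ν for L = 157.3/2 = 78.65
n/ν for Z = 365.7/4 = 91.43
Smallest n/ν is L → limiting reagent.
theoretical n(E) = (4/2) × 157.3 = 314.6 mol → 58330 g
% yield = 49500 / 58330 × 100 = 84.86 %

84.9 %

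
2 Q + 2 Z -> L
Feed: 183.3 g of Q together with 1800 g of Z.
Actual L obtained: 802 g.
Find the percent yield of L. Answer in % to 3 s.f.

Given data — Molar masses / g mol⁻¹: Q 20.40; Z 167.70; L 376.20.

n(Q) = 183.3 / 20.40 = 8.985 mol
n(Z) = 1800 / 167.70 = 10.73 mol
n/ν for Q = 8.985/2 = 4.493
n/ν for Z = 10.73/2 = 5.365
Smallest n/ν is Q → limiting reagent.
theoretical n(L) = (1/2) × 8.985 = 4.493 mol → 1690 g
% yield = 802 / 1690 × 100 = 47.46 %

47.5 %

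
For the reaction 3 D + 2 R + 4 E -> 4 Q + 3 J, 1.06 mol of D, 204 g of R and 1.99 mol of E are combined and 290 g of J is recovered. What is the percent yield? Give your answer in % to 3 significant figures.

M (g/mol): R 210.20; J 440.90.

62.1 %

n(D) = 1.060 mol
n(R) = 204.0 / 210.20 = 0.9705 mol
n(E) = 1.990 mol
n/ν for D = 1.060/3 = 0.3533
n/ν for R = 0.9705/2 = 0.4853
n/ν for E = 1.990/4 = 0.4975
Smallest n/ν is D → limiting reagent.
theoretical n(J) = (3/3) × 1.060 = 1.060 mol → 467.4 g
% yield = 290 / 467.4 × 100 = 62.05 %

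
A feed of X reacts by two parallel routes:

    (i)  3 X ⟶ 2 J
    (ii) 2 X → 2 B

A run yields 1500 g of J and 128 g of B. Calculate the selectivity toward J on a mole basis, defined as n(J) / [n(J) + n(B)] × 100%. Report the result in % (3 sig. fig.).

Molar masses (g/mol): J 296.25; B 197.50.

n(J) = 1500 / 296.25 = 5.063 mol
n(B) = 128 / 197.50 = 0.6481 mol
selectivity = 5.063/(5.063+0.6481) × 100 = 88.65 %

88.7 %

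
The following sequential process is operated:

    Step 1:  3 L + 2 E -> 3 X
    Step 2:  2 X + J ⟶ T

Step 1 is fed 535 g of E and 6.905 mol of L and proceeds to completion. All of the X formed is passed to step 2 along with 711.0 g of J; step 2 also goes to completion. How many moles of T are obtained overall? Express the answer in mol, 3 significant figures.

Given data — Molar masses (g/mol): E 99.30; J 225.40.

Step 1:
n(E) = 535.0 / 99.30 = 5.388 mol
n(L) = 6.905 mol
n/ν for E = 5.388/2 = 2.694
n/ν for L = 6.905/3 = 2.302
Smallest n/ν is L → limiting reagent.
n(X) produced = (3/3) × 6.905 = 6.905 mol
Step 2:
n(X) available = 6.905 mol
n(J) = 711.0 / 225.40 = 3.154 mol
n/ν for X = 6.905/2 = 3.453
n/ν for J = 3.154/1 = 3.154
Smallest n/ν is J → limiting reagent.
n(T) = (1/1) × 3.154 = 3.154 mol

3.15 mol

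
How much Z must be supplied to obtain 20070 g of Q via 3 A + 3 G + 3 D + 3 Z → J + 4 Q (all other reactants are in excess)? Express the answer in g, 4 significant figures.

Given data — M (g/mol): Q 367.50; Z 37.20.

1524 g

n(Q) = 20070 / 367.50 = 54.61 mol
n(Z) = (3/4) × 54.61 = 40.96 mol
mass = 40.96 × 37.20 = 1524 g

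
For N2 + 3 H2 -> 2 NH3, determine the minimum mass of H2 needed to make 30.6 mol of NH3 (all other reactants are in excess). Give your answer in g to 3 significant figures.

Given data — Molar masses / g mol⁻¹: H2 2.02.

92.7 g

n(NH3) = 30.60 mol
n(H2) = (3/2) × 30.60 = 45.90 mol
mass = 45.90 × 2.02 = 92.72 g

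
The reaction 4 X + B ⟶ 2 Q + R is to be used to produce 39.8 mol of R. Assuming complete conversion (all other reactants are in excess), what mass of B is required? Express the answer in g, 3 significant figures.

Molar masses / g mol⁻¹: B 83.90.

n(R) = 39.80 mol
n(B) = (1/1) × 39.80 = 39.80 mol
mass = 39.80 × 83.90 = 3339 g

3340 g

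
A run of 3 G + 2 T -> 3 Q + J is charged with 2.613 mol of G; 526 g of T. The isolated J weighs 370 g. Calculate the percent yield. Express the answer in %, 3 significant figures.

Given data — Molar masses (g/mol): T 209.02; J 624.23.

n(G) = 2.613 mol
n(T) = 526.0 / 209.02 = 2.517 mol
n/ν for G = 2.613/3 = 0.8710
n/ν for T = 2.517/2 = 1.259
Smallest n/ν is G → limiting reagent.
theoretical n(J) = (1/3) × 2.613 = 0.8710 mol → 543.7 g
% yield = 370 / 543.7 × 100 = 68.05 %

68.1 %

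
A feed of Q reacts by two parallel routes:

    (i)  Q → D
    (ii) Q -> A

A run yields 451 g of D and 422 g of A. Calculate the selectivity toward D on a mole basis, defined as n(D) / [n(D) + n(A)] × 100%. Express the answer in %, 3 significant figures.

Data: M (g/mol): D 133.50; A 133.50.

n(D) = 451 / 133.50 = 3.378 mol
n(A) = 422 / 133.50 = 3.161 mol
selectivity = 3.378/(3.378+3.161) × 100 = 51.66 %

51.7 %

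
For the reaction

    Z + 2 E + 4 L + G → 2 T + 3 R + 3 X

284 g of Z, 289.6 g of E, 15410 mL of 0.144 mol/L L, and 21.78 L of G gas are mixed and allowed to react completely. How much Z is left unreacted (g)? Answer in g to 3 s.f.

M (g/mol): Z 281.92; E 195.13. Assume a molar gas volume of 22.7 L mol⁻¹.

n(Z) = 284.0 / 281.92 = 1.007 mol
n(E) = 289.6 / 195.13 = 1.484 mol
n(L) = 0.144 × 15410/1000 = 2.219 mol
n(G) = 21.78 / 22.7 = 0.9595 mol
n/ν → Z: 1.007, E: 0.7420, L: 0.5548, G: 0.9595; L is limiting.
Z consumed = (1/4) × 2.219 = 0.5548 mol
Z remaining = 1.007 − 0.5548 = 0.4522 mol
mass = 0.4522 × 281.92 = 127.5 g

128 g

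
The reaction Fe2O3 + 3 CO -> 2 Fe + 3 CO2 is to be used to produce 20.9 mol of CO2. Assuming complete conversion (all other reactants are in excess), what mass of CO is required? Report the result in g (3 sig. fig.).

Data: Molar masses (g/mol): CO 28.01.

585 g

n(CO2) = 20.90 mol
n(CO) = (3/3) × 20.90 = 20.90 mol
mass = 20.90 × 28.01 = 585.4 g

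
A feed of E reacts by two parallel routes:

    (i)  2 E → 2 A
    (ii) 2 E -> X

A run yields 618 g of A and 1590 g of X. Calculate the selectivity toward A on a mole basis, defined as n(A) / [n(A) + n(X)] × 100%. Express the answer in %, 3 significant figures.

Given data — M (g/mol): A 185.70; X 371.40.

43.7 %

n(A) = 618 / 185.70 = 3.328 mol
n(X) = 1590 / 371.40 = 4.281 mol
selectivity = 3.328/(3.328+4.281) × 100 = 43.74 %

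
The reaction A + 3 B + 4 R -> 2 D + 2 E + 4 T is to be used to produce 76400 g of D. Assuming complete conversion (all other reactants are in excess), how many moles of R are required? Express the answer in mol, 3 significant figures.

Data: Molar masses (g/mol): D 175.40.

871 mol

n(D) = 76400 / 175.40 = 435.6 mol
n(R) = (4/2) × 435.6 = 871.2 mol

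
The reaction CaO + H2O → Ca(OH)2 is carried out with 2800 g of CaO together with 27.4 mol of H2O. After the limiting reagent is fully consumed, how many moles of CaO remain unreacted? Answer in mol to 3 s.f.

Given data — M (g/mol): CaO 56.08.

22.5 mol

n(CaO) = 2800 / 56.08 = 49.93 mol
n(H2O) = 27.40 mol
n/ν for CaO = 49.93/1 = 49.93
n/ν for H2O = 27.40/1 = 27.40
Smallest n/ν is H2O → limiting reagent.
CaO consumed = (1/1) × 27.40 = 27.40 mol
CaO remaining = 49.93 − 27.40 = 22.53 mol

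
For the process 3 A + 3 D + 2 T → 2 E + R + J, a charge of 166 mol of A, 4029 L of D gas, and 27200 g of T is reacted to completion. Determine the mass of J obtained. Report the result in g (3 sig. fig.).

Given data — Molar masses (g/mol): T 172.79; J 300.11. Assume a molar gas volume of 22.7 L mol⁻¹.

16600 g

n(A) = 166.0 mol
n(D) = 4029 / 22.7 = 177.5 mol
n(T) = 27200 / 172.79 = 157.4 mol
n/ν for A = 166.0/3 = 55.33
n/ν for D = 177.5/3 = 59.17
n/ν for T = 157.4/2 = 78.70
Smallest n/ν is A → limiting reagent.
n(J) = (1/3) × 166.0 = 55.33 mol
mass = 55.33 × 300.11 = 16610 g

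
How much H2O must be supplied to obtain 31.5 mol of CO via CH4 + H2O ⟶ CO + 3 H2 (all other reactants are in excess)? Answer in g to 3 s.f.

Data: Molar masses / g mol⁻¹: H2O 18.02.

n(CO) = 31.50 mol
n(H2O) = (1/1) × 31.50 = 31.50 mol
mass = 31.50 × 18.02 = 567.6 g

568 g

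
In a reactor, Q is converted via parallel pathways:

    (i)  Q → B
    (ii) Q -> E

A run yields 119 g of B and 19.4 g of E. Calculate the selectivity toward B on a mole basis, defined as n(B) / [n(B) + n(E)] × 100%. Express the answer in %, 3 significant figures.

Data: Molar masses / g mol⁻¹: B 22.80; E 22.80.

n(B) = 119 / 22.80 = 5.219 mol
n(E) = 19.4 / 22.80 = 0.8509 mol
selectivity = 5.219/(5.219+0.8509) × 100 = 85.98 %

86.0 %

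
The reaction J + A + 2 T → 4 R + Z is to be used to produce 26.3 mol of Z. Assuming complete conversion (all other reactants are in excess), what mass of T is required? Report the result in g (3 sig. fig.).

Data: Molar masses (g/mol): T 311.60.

n(Z) = 26.30 mol
n(T) = (2/1) × 26.30 = 52.60 mol
mass = 52.60 × 311.60 = 16390 g

16400 g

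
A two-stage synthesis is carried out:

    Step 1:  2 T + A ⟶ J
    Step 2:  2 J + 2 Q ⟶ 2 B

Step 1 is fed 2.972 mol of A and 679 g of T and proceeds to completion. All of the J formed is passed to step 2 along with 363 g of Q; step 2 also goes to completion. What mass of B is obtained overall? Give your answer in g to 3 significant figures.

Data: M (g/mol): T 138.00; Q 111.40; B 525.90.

Step 1:
n(A) = 2.972 mol
n(T) = 679.0 / 138.00 = 4.920 mol
n/ν → A: 2.972, T: 2.460; T is limiting.
n(J) produced = (1/2) × 4.920 = 2.460 mol
Step 2:
n(J) available = 2.460 mol
n(Q) = 363.0 / 111.40 = 3.259 mol
n/ν → J: 1.230, Q: 1.630; J is limiting.
n(B) = (2/2) × 2.460 = 2.460 mol
mass = 2.460 × 525.90 = 1294 g

1290 g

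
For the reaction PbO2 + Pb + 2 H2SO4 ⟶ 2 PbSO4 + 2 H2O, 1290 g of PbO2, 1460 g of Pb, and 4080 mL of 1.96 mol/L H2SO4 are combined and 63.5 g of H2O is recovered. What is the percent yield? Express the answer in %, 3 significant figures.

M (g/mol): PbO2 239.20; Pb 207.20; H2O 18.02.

n(PbO2) = 1290 / 239.20 = 5.393 mol
n(Pb) = 1460 / 207.20 = 7.046 mol
n(H2SO4) = 1.96 × 4080/1000 = 7.997 mol
n/ν for PbO2 = 5.393/1 = 5.393
n/ν for Pb = 7.046/1 = 7.046
n/ν for H2SO4 = 7.997/2 = 3.999
Smallest n/ν is H2SO4 → limiting reagent.
theoretical n(H2O) = (2/2) × 7.997 = 7.997 mol → 144.1 g
% yield = 63.5 / 144.1 × 100 = 44.07 %

44.1 %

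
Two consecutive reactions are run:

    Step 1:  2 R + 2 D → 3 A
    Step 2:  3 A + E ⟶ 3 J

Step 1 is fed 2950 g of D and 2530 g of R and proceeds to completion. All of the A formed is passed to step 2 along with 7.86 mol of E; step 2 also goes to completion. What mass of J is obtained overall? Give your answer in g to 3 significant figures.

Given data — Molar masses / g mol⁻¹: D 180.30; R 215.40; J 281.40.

4960 g

Step 1:
n(D) = 2950 / 180.30 = 16.36 mol
n(R) = 2530 / 215.40 = 11.75 mol
n/ν for D = 16.36/2 = 8.180
n/ν for R = 11.75/2 = 5.875
Smallest n/ν is R → limiting reagent.
n(A) produced = (3/2) × 11.75 = 17.63 mol
Step 2:
n(A) available = 17.63 mol
n(E) = 7.860 mol
n/ν for A = 17.63/3 = 5.877
n/ν for E = 7.860/1 = 7.860
Smallest n/ν is A → limiting reagent.
n(J) = (3/3) × 17.63 = 17.63 mol
mass = 17.63 × 281.40 = 4961 g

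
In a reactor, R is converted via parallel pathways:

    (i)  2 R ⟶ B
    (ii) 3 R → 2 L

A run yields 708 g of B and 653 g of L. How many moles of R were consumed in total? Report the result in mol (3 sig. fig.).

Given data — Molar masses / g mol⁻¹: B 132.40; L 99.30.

20.6 mol

n(B) = 708 / 132.40 = 5.347 mol
n(L) = 653 / 99.30 = 6.576 mol
n(R) via (i) = (2/1)×5.347 = 10.69 mol
n(R) via (ii) = (3/2)×6.576 = 9.864 mol
total n(R) = 10.69 + 9.864 = 20.55 mol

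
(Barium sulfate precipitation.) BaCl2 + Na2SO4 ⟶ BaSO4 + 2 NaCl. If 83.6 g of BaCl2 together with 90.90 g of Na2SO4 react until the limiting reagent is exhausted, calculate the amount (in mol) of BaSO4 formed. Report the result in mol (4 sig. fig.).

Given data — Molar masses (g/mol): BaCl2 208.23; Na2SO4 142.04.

n(BaCl2) = 83.60 / 208.23 = 0.4015 mol
n(Na2SO4) = 90.90 / 142.04 = 0.6400 mol
n/ν for BaCl2 = 0.4015/1 = 0.4015
n/ν for Na2SO4 = 0.6400/1 = 0.6400
Smallest n/ν is BaCl2 → limiting reagent.
n(BaSO4) = (1/1) × 0.4015 = 0.4015 mol

0.4015 mol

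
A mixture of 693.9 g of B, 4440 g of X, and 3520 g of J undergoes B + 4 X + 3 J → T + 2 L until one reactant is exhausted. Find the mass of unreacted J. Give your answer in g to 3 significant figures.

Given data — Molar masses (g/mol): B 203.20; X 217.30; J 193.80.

1530 g

n(B) = 693.9 / 203.20 = 3.415 mol
n(X) = 4440 / 217.30 = 20.43 mol
n(J) = 3520 / 193.80 = 18.16 mol
n/ν → B: 3.415, X: 5.108, J: 6.053; B is limiting.
J consumed = (3/1) × 3.415 = 10.25 mol
J remaining = 18.16 − 10.25 = 7.910 mol
mass = 7.910 × 193.80 = 1533 g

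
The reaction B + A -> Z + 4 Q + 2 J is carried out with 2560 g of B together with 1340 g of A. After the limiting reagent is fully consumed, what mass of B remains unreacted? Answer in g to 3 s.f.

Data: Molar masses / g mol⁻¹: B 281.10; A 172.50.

n(B) = 2560 / 281.10 = 9.107 mol
n(A) = 1340 / 172.50 = 7.768 mol
n/ν for B = 9.107/1 = 9.107
n/ν for A = 7.768/1 = 7.768
Smallest n/ν is A → limiting reagent.
B consumed = (1/1) × 7.768 = 7.768 mol
B remaining = 9.107 − 7.768 = 1.339 mol
mass = 1.339 × 281.10 = 376.4 g

376 g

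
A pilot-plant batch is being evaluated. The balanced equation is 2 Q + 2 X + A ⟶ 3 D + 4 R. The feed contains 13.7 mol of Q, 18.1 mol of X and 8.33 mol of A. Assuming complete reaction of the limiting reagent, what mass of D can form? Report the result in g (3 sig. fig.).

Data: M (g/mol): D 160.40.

n(Q) = 13.70 mol
n(X) = 18.10 mol
n(A) = 8.330 mol
n/ν for Q = 13.70/2 = 6.850
n/ν for X = 18.10/2 = 9.050
n/ν for A = 8.330/1 = 8.330
Smallest n/ν is Q → limiting reagent.
n(D) = (3/2) × 13.70 = 20.55 mol
mass = 20.55 × 160.40 = 3296 g

3300 g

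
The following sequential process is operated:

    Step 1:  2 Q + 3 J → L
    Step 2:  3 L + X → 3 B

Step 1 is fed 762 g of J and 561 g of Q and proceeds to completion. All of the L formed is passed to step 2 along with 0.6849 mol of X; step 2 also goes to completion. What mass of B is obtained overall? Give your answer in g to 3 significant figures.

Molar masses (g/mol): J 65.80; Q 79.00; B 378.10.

Step 1:
n(J) = 762.0 / 65.80 = 11.58 mol
n(Q) = 561.0 / 79.00 = 7.101 mol
n/ν → J: 3.860, Q: 3.551; Q is limiting.
n(L) produced = (1/2) × 7.101 = 3.551 mol
Step 2:
n(L) available = 3.551 mol
n(X) = 0.6849 mol
n/ν → L: 1.184, X: 0.6849; X is limiting.
n(B) = (3/1) × 0.6849 = 2.055 mol
mass = 2.055 × 378.10 = 777.0 g

777 g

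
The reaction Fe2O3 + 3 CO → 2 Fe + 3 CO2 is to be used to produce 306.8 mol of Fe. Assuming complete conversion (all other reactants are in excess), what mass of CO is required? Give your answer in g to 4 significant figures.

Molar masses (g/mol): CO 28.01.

12890 g

n(Fe) = 306.8 mol
n(CO) = (3/2) × 306.8 = 460.2 mol
mass = 460.2 × 28.01 = 12890 g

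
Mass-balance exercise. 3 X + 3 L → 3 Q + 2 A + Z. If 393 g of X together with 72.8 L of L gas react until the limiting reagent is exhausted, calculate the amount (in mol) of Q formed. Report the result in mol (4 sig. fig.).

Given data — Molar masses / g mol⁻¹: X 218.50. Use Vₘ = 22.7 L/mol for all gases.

1.799 mol

n(X) = 393.0 / 218.50 = 1.799 mol
n(L) = 72.80 / 22.7 = 3.207 mol
n/ν → X: 0.5997, L: 1.069; X is limiting.
n(Q) = (3/3) × 1.799 = 1.799 mol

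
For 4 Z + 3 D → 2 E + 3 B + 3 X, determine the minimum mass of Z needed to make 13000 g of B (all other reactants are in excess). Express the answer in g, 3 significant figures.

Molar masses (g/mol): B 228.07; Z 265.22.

20200 g

n(B) = 13000 / 228.07 = 57.00 mol
n(Z) = (4/3) × 57.00 = 76.00 mol
mass = 76.00 × 265.22 = 20160 g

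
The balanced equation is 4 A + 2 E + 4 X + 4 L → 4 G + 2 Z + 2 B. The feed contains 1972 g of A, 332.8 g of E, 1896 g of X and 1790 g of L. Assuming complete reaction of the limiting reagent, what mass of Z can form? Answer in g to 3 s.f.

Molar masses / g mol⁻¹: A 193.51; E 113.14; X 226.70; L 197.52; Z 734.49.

n(A) = 1972 / 193.51 = 10.19 mol
n(E) = 332.8 / 113.14 = 2.941 mol
n(X) = 1896 / 226.70 = 8.363 mol
n(L) = 1790 / 197.52 = 9.062 mol
n/ν for A = 10.19/4 = 2.548
n/ν for E = 2.941/2 = 1.471
n/ν for X = 8.363/4 = 2.091
n/ν for L = 9.062/4 = 2.266
Smallest n/ν is E → limiting reagent.
n(Z) = (2/2) × 2.941 = 2.941 mol
mass = 2.941 × 734.49 = 2160 g

2160 g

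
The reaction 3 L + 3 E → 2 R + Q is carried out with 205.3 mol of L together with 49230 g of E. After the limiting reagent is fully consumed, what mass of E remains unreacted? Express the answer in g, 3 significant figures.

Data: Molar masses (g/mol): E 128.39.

n(L) = 205.3 mol
n(E) = 49230 / 128.39 = 383.4 mol
n/ν for L = 205.3/3 = 68.43
n/ν for E = 383.4/3 = 127.8
Smallest n/ν is L → limiting reagent.
E consumed = (3/3) × 205.3 = 205.3 mol
E remaining = 383.4 − 205.3 = 178.1 mol
mass = 178.1 × 128.39 = 22870 g

22900 g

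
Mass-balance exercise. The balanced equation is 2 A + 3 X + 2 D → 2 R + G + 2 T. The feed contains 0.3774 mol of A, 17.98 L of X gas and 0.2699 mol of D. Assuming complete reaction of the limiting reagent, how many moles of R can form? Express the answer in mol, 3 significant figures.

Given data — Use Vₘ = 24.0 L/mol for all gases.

n(A) = 0.3774 mol
n(X) = 17.98 / 24.0 = 0.7492 mol
n(D) = 0.2699 mol
n/ν for A = 0.3774/2 = 0.1887
n/ν for X = 0.7492/3 = 0.2497
n/ν for D = 0.2699/2 = 0.1350
Smallest n/ν is D → limiting reagent.
n(R) = (2/2) × 0.2699 = 0.2699 mol

0.270 mol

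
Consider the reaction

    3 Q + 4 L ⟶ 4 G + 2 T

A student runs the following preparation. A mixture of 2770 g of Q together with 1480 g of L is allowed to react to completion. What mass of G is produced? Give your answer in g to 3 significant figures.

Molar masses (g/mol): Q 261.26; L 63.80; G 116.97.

n(Q) = 2770 / 261.26 = 10.60 mol
n(L) = 1480 / 63.80 = 23.20 mol
n/ν for Q = 10.60/3 = 3.533
n/ν for L = 23.20/4 = 5.800
Smallest n/ν is Q → limiting reagent.
n(G) = (4/3) × 10.60 = 14.13 mol
mass = 14.13 × 116.97 = 1653 g

1650 g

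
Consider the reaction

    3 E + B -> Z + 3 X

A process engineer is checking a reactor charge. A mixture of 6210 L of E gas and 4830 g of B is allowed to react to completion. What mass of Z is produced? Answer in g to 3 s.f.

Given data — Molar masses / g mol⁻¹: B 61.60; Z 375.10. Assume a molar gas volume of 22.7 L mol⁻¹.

n(E) = 6210 / 22.7 = 273.6 mol
n(B) = 4830 / 61.60 = 78.41 mol
n/ν for E = 273.6/3 = 91.20
n/ν for B = 78.41/1 = 78.41
Smallest n/ν is B → limiting reagent.
n(Z) = (1/1) × 78.41 = 78.41 mol
mass = 78.41 × 375.10 = 29410 g

29400 g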